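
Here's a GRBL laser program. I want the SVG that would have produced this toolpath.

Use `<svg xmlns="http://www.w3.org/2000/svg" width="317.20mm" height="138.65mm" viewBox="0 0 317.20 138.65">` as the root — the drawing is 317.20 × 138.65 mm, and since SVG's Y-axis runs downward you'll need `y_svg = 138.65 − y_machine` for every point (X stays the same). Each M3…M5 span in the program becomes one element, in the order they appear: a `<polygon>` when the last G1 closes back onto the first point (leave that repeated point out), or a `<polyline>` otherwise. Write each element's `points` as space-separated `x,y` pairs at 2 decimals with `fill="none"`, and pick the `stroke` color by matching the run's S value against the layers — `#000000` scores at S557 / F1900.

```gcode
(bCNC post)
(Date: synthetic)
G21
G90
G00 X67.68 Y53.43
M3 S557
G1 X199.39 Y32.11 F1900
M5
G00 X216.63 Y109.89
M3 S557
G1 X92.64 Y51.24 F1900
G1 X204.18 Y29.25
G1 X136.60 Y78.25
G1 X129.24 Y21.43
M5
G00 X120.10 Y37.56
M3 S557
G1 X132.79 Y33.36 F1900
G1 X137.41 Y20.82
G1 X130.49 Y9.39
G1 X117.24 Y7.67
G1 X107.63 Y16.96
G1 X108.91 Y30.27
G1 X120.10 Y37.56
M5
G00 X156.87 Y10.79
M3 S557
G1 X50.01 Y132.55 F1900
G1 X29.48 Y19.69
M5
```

y_svg = 138.65 − y_m. Every run uses S557, so all elements get stroke `#000000` (score).

[1] open run; points: 67.68,85.22 199.39,106.54

[2] open run; points: 216.63,28.76 92.64,87.41 204.18,109.40 136.60,60.40 129.24,117.22

[3] closed run; points: 120.10,101.09 132.79,105.29 137.41,117.83 130.49,129.26 117.24,130.98 107.63,121.69 108.91,108.38

[4] open run; points: 156.87,127.86 50.01,6.10 29.48,118.96

<svg xmlns="http://www.w3.org/2000/svg" width="317.20mm" height="138.65mm" viewBox="0 0 317.20 138.65">
  <polyline points="67.68,85.22 199.39,106.54" fill="none" stroke="#000000"/>
  <polyline points="216.63,28.76 92.64,87.41 204.18,109.40 136.60,60.40 129.24,117.22" fill="none" stroke="#000000"/>
  <polygon points="120.10,101.09 132.79,105.29 137.41,117.83 130.49,129.26 117.24,130.98 107.63,121.69 108.91,108.38" fill="none" stroke="#000000"/>
  <polyline points="156.87,127.86 50.01,6.10 29.48,118.96" fill="none" stroke="#000000"/>
</svg>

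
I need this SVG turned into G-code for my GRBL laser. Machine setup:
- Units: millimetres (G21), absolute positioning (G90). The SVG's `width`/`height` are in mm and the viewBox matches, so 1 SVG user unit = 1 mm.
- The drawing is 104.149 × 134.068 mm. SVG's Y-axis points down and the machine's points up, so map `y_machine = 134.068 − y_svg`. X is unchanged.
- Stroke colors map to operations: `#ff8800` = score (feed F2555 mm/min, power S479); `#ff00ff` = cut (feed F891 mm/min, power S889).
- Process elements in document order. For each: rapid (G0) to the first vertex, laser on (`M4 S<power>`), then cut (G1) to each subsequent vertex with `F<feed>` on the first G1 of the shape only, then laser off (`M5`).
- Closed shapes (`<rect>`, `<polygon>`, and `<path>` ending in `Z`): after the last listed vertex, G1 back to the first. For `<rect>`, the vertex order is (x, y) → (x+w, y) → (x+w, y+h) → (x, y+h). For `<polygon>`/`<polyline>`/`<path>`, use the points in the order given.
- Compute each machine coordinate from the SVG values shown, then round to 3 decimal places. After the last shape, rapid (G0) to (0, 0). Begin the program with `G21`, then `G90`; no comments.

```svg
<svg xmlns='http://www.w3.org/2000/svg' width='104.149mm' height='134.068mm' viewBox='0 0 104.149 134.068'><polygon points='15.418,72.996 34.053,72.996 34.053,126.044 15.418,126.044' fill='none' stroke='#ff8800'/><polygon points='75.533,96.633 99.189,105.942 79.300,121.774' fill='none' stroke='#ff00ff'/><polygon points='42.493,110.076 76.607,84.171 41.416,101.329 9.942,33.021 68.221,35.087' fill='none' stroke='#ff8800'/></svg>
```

viewBox `0 0 104.149 134.068` with mm width/height → 1 unit = 1 mm. Flip: y_m = 134.068 − y_svg.

**Shape 1** — `<polygon>` rectangle, stroke `#ff8800` → score (S479, F2555). Machine vertices: (15.418,61.072) → (34.053,61.072) → (34.053,8.024) → (15.418,8.024) → (15.418,61.072). Closed: final G1 returns to the first vertex.

**Shape 2** — `<polygon>` regular polygon, stroke `#ff00ff` → cut (S889, F891). Machine vertices: (75.533,37.435) → (99.189,28.126) → (79.300,12.294) → (75.533,37.435). Closed: final G1 returns to the first vertex.

**Shape 3** — `<polygon>` closed polygon, stroke `#ff8800` → score (S479, F2555). Machine vertices: (42.493,23.992) → (76.607,49.897) → (41.416,32.739) → (9.942,101.047) → (68.221,98.981) → (42.493,23.992). Closed: final G1 returns to the first vertex.

G21
G90
G0 X15.418 Y61.072
M4 S479
G1 X34.053 Y61.072 F2555
G1 X34.053 Y8.024
G1 X15.418 Y8.024
G1 X15.418 Y61.072
M5
G0 X75.533 Y37.435
M4 S889
G1 X99.189 Y28.126 F891
G1 X79.300 Y12.294
G1 X75.533 Y37.435
M5
G0 X42.493 Y23.992
M4 S479
G1 X76.607 Y49.897 F2555
G1 X41.416 Y32.739
G1 X9.942 Y101.047
G1 X68.221 Y98.981
G1 X42.493 Y23.992
M5
G0 X0.000 Y0.000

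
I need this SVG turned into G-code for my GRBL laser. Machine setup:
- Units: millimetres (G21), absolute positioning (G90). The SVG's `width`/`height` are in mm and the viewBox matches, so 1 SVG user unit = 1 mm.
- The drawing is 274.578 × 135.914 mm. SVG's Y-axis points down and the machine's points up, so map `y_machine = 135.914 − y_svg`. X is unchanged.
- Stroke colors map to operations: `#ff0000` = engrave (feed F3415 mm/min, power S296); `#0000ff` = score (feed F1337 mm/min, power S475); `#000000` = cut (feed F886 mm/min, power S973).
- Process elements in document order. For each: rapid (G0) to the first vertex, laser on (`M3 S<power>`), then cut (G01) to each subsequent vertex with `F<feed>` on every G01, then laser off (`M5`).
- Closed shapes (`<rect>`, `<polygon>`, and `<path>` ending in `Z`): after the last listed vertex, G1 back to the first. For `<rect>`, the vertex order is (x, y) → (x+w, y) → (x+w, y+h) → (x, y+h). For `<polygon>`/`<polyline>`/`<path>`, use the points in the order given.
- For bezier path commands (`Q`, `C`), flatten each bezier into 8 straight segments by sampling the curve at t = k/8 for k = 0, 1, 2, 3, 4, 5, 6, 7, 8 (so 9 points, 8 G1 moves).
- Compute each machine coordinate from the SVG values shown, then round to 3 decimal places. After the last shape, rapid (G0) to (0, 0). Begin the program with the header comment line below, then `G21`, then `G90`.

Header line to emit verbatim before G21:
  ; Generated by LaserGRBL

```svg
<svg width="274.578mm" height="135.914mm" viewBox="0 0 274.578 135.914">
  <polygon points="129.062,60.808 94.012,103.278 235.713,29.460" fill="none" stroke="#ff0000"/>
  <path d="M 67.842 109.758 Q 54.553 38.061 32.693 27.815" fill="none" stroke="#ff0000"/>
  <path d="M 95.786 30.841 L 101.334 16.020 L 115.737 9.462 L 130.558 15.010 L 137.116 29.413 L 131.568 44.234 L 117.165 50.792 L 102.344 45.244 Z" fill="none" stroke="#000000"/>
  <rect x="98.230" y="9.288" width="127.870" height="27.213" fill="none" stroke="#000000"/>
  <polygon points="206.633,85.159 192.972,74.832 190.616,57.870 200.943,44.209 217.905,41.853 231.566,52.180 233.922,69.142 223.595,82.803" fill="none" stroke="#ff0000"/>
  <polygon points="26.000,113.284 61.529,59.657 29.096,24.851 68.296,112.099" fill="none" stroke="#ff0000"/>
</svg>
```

Since the viewBox matches the mm dimensions, user units are millimetres directly. The only transform is the Y-flip y_m = 135.914 − y_svg.

Shape 1 is a closed polygon drawn with `<polygon>`. Its stroke #ff0000 means engrave at S296, F3415. After flipping Y the toolpath is (129.062,75.106) → (94.012,32.636) → (235.713,106.454) → (129.062,75.106), returning to the start.

Shape 2 is a quadratic bezier drawn with `<path>`. Its stroke #ff0000 means engrave at S296, F3415. After flipping Y the toolpath is (67.842,26.156) → (64.386,43.120) → (60.662,58.164) → (56.670,71.287) → (52.410,82.490) → (47.883,91.773) → (43.087,99.135) → (38.024,104.577) → (32.693,108.099).

Shape 3 is a regular polygon drawn with `<path>`. Its stroke #000000 means cut at S973, F886. After flipping Y the toolpath is (95.786,105.073) → (101.334,119.894) → (115.737,126.452) → (130.558,120.904) → (137.116,106.501) → (131.568,91.680) → (117.165,85.122) → (102.344,90.670) → (95.786,105.073), returning to the start.

Shape 4 is a rectangle drawn with `<rect>`. Its stroke #000000 means cut at S973, F886. After flipping Y the toolpath is (98.230,126.626) → (226.100,126.626) → (226.100,99.413) → (98.230,99.413) → (98.230,126.626), returning to the start.

Shape 5 is a regular polygon drawn with `<polygon>`. Its stroke #ff0000 means engrave at S296, F3415. After flipping Y the toolpath is (206.633,50.755) → (192.972,61.082) → (190.616,78.044) → (200.943,91.705) → (217.905,94.061) → (231.566,83.734) → (233.922,66.772) → (223.595,53.111) → (206.633,50.755), returning to the start.

Shape 6 is a closed polygon drawn with `<polygon>`. Its stroke #ff0000 means engrave at S296, F3415. After flipping Y the toolpath is (26.000,22.630) → (61.529,76.257) → (29.096,111.063) → (68.296,23.815) → (26.000,22.630), returning to the start.

; Generated by LaserGRBL
G21
G90
G0 X129.062 Y75.106
M3 S296
G01 X94.012 Y32.636 F3415
G01 X235.713 Y106.454 F3415
G01 X129.062 Y75.106 F3415
M5
G0 X67.842 Y26.156
M3 S296
G01 X64.386 Y43.120 F3415
G01 X60.662 Y58.164 F3415
G01 X56.670 Y71.287 F3415
G01 X52.410 Y82.490 F3415
G01 X47.883 Y91.773 F3415
G01 X43.087 Y99.135 F3415
G01 X38.024 Y104.577 F3415
G01 X32.693 Y108.099 F3415
M5
G0 X95.786 Y105.073
M3 S973
G01 X101.334 Y119.894 F886
G01 X115.737 Y126.452 F886
G01 X130.558 Y120.904 F886
G01 X137.116 Y106.501 F886
G01 X131.568 Y91.680 F886
G01 X117.165 Y85.122 F886
G01 X102.344 Y90.670 F886
G01 X95.786 Y105.073 F886
M5
G0 X98.230 Y126.626
M3 S973
G01 X226.100 Y126.626 F886
G01 X226.100 Y99.413 F886
G01 X98.230 Y99.413 F886
G01 X98.230 Y126.626 F886
M5
G0 X206.633 Y50.755
M3 S296
G01 X192.972 Y61.082 F3415
G01 X190.616 Y78.044 F3415
G01 X200.943 Y91.705 F3415
G01 X217.905 Y94.061 F3415
G01 X231.566 Y83.734 F3415
G01 X233.922 Y66.772 F3415
G01 X223.595 Y53.111 F3415
G01 X206.633 Y50.755 F3415
M5
G0 X26.000 Y22.630
M3 S296
G01 X61.529 Y76.257 F3415
G01 X29.096 Y111.063 F3415
G01 X68.296 Y23.815 F3415
G01 X26.000 Y22.630 F3415
M5
G0 X0.000 Y0.000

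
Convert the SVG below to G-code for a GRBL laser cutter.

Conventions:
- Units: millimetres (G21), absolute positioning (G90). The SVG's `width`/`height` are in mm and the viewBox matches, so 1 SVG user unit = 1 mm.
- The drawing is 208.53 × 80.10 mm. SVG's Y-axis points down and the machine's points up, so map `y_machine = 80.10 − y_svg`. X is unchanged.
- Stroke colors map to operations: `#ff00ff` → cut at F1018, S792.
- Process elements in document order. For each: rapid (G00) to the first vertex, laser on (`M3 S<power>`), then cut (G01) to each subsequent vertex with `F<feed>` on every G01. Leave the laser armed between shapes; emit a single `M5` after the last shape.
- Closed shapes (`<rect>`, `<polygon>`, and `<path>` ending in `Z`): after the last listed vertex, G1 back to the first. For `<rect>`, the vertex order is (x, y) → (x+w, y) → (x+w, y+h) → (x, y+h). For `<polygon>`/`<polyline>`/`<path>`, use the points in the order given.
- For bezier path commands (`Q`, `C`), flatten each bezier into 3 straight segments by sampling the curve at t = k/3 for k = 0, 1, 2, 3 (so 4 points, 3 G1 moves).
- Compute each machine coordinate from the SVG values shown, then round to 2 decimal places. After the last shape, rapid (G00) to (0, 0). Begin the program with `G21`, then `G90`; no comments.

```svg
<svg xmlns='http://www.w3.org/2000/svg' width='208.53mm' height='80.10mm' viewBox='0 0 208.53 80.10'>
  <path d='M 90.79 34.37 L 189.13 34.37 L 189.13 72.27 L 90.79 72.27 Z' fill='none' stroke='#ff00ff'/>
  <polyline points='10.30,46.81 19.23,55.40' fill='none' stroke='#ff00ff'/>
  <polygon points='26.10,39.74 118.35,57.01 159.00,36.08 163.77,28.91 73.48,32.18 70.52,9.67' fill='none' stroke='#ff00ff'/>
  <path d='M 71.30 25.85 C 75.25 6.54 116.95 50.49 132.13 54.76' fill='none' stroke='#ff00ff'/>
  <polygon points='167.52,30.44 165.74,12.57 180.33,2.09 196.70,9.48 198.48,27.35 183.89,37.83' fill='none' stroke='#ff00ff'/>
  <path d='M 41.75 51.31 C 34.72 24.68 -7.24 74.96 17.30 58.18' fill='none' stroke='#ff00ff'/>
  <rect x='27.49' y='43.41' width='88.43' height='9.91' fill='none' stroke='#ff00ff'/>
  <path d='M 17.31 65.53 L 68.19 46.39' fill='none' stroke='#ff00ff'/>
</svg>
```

G21
G90
G00 X90.79 Y45.73
M3 S792
G01 X189.13 Y45.73 F1018
G01 X189.13 Y7.83 F1018
G01 X90.79 Y7.83 F1018
G01 X90.79 Y45.73 F1018
G00 X10.30 Y33.29
M3 S792
G01 X19.23 Y24.70 F1018
G00 X26.10 Y40.36
M3 S792
G01 X118.35 Y23.09 F1018
G01 X159.00 Y44.02 F1018
G01 X163.77 Y51.19 F1018
G01 X73.48 Y47.92 F1018
G01 X70.52 Y70.43 F1018
G01 X26.10 Y40.36 F1018
G00 X71.30 Y54.25
M3 S792
G01 X85.45 Y56.29 F1018
G01 X110.49 Y39.02 F1018
G01 X132.13 Y25.34 F1018
G00 X167.52 Y49.66
M3 S792
G01 X165.74 Y67.53 F1018
G01 X180.33 Y78.01 F1018
G01 X196.70 Y70.62 F1018
G01 X198.48 Y52.75 F1018
G01 X183.89 Y42.27 F1018
G01 X167.52 Y49.66 F1018
G00 X41.75 Y28.79
M3 S792
G01 X26.83 Y35.12 F1018
G01 X11.17 Y22.16 F1018
G01 X17.30 Y21.92 F1018
G00 X27.49 Y36.69
M3 S792
G01 X115.92 Y36.69 F1018
G01 X115.92 Y26.78 F1018
G01 X27.49 Y26.78 F1018
G01 X27.49 Y36.69 F1018
G00 X17.31 Y14.57
M3 S792
G01 X68.19 Y33.71 F1018
M5
G00 X0.00 Y0.00

viewBox `0 0 208.53 80.10` with mm width/height → 1 unit = 1 mm. Flip: y_m = 80.10 − y_svg.

**Shape 1** — `<path>` rectangle, stroke `#ff00ff` → cut (S792, F1018). Machine vertices: (90.79,45.73) → (189.13,45.73) → (189.13,7.83) → (90.79,7.83) → (90.79,45.73). Closed: final G1 returns to the first vertex.

**Shape 2** — `<polyline>` line segment, stroke `#ff00ff` → cut (S792, F1018). Machine vertices: (10.30,33.29) → (19.23,24.70). Open path.

**Shape 3** — `<polygon>` closed polygon, stroke `#ff00ff` → cut (S792, F1018). Machine vertices: (26.10,40.36) → (118.35,23.09) → (159.00,44.02) → (163.77,51.19) → (73.48,47.92) → (70.52,70.43) → (26.10,40.36). Closed: final G1 returns to the first vertex.

**Shape 4** — `<path>` cubic bezier, stroke `#ff00ff` → cut (S792, F1018). Control points (SVG): P0=(71.30,25.85), P1=(75.25,6.54), P2=(116.95,50.49), P3=(132.13,54.76); sampled at t=k/3. Machine vertices: (71.30,54.25) → (85.45,56.29) → (110.49,39.02) → (132.13,25.34). Open path.

**Shape 5** — `<polygon>` regular polygon, stroke `#ff00ff` → cut (S792, F1018). Machine vertices: (167.52,49.66) → (165.74,67.53) → (180.33,78.01) → (196.70,70.62) → (198.48,52.75) → (183.89,42.27) → (167.52,49.66). Closed: final G1 returns to the first vertex.

**Shape 6** — `<path>` cubic bezier, stroke `#ff00ff` → cut (S792, F1018). Control points (SVG): P0=(41.75,51.31), P1=(34.72,24.68), P2=(-7.24,74.96), P3=(17.30,58.18); sampled at t=k/3. Machine vertices: (41.75,28.79) → (26.83,35.12) → (11.17,22.16) → (17.30,21.92). Open path.

**Shape 7** — `<rect>` rectangle, stroke `#ff00ff` → cut (S792, F1018). Machine vertices: (27.49,36.69) → (115.92,36.69) → (115.92,26.78) → (27.49,26.78) → (27.49,36.69). Closed: final G1 returns to the first vertex.

**Shape 8** — `<path>` line segment, stroke `#ff00ff` → cut (S792, F1018). Machine vertices: (17.31,14.57) → (68.19,33.71). Open path.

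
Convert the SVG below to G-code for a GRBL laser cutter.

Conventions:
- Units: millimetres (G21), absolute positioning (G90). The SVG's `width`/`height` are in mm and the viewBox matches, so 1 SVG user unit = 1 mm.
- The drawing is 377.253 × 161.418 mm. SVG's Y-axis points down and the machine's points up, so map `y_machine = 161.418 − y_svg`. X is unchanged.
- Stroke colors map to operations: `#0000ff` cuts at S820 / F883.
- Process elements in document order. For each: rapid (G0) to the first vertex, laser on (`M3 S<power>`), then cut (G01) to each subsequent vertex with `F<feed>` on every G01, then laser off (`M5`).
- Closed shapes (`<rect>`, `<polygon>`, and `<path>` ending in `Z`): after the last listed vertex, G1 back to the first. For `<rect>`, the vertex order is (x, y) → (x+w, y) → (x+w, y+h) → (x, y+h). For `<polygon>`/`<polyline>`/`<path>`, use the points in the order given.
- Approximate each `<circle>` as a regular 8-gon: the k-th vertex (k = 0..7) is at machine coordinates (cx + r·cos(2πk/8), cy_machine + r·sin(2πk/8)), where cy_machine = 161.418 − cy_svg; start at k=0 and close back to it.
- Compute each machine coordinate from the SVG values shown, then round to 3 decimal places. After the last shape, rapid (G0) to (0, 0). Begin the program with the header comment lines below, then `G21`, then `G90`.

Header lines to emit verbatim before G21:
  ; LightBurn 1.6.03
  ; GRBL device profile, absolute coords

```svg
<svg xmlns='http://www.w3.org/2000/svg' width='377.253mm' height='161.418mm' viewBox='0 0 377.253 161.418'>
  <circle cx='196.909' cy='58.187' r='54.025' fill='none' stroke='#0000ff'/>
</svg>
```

viewBox `0 0 377.253 161.418` with mm width/height → 1 unit = 1 mm. Flip: y_m = 161.418 − y_svg.

**Shape 1** — `<circle>` circle, stroke `#0000ff` → cut (S820, F883). Machine vertices: (250.934,103.231) → (235.110,141.432) → (196.909,157.256) → (158.708,141.432) → (142.884,103.231) → (158.708,65.030) → (196.909,49.206) → (235.110,65.030) → (250.934,103.231). Closed: final G1 returns to the first vertex.

; LightBurn 1.6.03
; GRBL device profile, absolute coords
G21
G90
G0 X250.934 Y103.231
M3 S820
G01 X235.110 Y141.432 F883
G01 X196.909 Y157.256 F883
G01 X158.708 Y141.432 F883
G01 X142.884 Y103.231 F883
G01 X158.708 Y65.030 F883
G01 X196.909 Y49.206 F883
G01 X235.110 Y65.030 F883
G01 X250.934 Y103.231 F883
M5
G0 X0.000 Y0.000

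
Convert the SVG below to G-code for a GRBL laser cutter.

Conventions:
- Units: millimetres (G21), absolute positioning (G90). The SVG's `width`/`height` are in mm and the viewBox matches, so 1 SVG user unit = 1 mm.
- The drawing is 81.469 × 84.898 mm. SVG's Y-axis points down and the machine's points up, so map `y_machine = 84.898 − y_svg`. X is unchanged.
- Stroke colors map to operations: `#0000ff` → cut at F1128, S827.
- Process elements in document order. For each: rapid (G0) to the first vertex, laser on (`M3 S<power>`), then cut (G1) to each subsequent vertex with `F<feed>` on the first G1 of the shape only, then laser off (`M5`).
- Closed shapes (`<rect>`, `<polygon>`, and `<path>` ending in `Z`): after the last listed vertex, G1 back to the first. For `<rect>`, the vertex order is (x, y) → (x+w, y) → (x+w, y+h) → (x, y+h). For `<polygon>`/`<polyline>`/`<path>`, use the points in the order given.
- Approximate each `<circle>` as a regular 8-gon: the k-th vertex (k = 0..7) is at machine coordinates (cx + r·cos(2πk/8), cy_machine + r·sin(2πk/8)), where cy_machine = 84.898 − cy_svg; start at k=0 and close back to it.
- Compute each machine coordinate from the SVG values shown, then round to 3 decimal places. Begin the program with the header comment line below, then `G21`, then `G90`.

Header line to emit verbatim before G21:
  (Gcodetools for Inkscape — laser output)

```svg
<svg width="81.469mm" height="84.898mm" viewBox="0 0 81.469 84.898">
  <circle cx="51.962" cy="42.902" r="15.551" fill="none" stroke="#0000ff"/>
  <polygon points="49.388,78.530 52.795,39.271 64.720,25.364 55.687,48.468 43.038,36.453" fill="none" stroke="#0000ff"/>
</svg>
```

(Gcodetools for Inkscape — laser output)
G21
G90
G0 X67.513 Y41.996
M3 S827
G1 X62.958 Y52.992 F1128
G1 X51.962 Y57.547
G1 X40.966 Y52.992
G1 X36.411 Y41.996
G1 X40.966 Y31.000
G1 X51.962 Y26.445
G1 X62.958 Y31.000
G1 X67.513 Y41.996
M5
G0 X49.388 Y6.368
M3 S827
G1 X52.795 Y45.627 F1128
G1 X64.720 Y59.534
G1 X55.687 Y36.430
G1 X43.038 Y48.445
G1 X49.388 Y6.368
M5

Since the viewBox matches the mm dimensions, user units are millimetres directly. The only transform is the Y-flip y_m = 84.898 − y_svg.

Shape 1 is a circle drawn with `<circle>`. Its stroke #0000ff means cut at S827, F1128. After flipping Y the toolpath is (67.513,41.996) → (62.958,52.992) → (51.962,57.547) → (40.966,52.992) → (36.411,41.996) → (40.966,31.000) → (51.962,26.445) → (62.958,31.000) → (67.513,41.996), returning to the start.

Shape 2 is a closed polygon drawn with `<polygon>`. Its stroke #0000ff means cut at S827, F1128. After flipping Y the toolpath is (49.388,6.368) → (52.795,45.627) → (64.720,59.534) → (55.687,36.430) → (43.038,48.445) → (49.388,6.368), returning to the start.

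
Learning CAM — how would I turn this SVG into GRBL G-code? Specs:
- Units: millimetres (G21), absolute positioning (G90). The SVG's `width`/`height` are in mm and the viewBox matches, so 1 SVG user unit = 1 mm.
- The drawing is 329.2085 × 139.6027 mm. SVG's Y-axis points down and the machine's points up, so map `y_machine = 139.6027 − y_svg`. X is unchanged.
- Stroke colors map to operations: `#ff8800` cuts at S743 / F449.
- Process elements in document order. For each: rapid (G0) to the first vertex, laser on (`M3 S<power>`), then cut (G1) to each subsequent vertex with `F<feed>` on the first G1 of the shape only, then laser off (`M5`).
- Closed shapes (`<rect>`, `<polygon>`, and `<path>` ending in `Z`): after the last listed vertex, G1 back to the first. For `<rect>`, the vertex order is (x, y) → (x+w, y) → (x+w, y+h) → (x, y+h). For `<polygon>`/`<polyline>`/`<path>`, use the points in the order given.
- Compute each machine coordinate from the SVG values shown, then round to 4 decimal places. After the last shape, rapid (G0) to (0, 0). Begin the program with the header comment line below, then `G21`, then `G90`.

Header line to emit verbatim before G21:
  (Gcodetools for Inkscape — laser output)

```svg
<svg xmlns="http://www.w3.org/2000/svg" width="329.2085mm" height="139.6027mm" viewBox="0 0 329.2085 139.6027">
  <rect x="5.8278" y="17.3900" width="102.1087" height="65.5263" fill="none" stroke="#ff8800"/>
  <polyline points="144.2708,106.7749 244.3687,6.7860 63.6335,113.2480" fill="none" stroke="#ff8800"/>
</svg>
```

(Gcodetools for Inkscape — laser output)
G21
G90
G0 X5.8278 Y122.2127
M3 S743
G1 X107.9365 Y122.2127 F449
G1 X107.9365 Y56.6864
G1 X5.8278 Y56.6864
G1 X5.8278 Y122.2127
M5
G0 X144.2708 Y32.8278
M3 S743
G1 X244.3687 Y132.8167 F449
G1 X63.6335 Y26.3547
M5
G0 X0.0000 Y0.0000

1 u = 1 mm; y_m = 139.6027 − y.

[1] `<rect>` rectangle, #ff8800→cut S743 F449: (5.8278,122.2127) → (107.9365,122.2127) → (107.9365,56.6864) → (5.8278,56.6864) → (5.8278,122.2127) (closed)

[2] `<polyline>` open polyline, #ff8800→cut S743 F449: (144.2708,32.8278) → (244.3687,132.8167) → (63.6335,26.3547)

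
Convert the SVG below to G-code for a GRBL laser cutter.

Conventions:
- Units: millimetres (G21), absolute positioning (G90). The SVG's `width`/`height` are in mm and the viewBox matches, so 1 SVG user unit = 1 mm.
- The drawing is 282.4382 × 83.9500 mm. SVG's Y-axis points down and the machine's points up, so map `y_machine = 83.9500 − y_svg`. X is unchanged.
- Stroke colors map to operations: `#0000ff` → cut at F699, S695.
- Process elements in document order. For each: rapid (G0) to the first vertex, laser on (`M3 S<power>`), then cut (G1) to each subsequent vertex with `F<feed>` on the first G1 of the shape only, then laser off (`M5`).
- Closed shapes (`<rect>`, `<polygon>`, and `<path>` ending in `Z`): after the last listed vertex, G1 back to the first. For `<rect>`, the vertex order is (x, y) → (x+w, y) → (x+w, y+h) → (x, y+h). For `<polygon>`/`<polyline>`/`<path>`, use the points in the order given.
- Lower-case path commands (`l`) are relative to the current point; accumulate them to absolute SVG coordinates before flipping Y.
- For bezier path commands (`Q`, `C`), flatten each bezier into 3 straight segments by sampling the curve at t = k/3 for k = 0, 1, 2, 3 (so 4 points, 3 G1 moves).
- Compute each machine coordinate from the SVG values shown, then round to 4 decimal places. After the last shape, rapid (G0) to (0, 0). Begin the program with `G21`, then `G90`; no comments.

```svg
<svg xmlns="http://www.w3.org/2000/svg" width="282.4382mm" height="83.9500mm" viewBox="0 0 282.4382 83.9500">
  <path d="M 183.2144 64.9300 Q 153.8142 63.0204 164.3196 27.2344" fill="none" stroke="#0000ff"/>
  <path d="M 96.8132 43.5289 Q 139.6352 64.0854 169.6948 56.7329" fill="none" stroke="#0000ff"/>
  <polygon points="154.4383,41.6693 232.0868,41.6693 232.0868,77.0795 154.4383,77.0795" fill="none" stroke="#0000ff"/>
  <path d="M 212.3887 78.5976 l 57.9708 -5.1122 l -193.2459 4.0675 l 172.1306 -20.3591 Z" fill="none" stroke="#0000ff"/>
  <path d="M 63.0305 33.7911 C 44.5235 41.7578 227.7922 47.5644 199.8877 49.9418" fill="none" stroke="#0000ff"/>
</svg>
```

G21
G90
G0 X183.2144 Y19.0200
M3 S695
G1 X168.0482 Y24.0571 F699
G1 X161.7500 Y36.6223
G1 X164.3196 Y56.7156
M5
G0 X96.8132 Y40.4211
M3 S695
G1 X123.9432 Y29.8178 F699
G1 X148.2370 Y25.4164
G1 X169.6948 Y27.2171
M5
G0 X154.4383 Y42.2807
M3 S695
G1 X232.0868 Y42.2807 F699
G1 X232.0868 Y6.8705
G1 X154.4383 Y6.8705
G1 X154.4383 Y42.2807
M5
G0 X212.3887 Y5.3524
M3 S695
G1 X270.3595 Y10.4646 F699
G1 X77.1136 Y6.3971
G1 X249.2442 Y26.7562
G1 X212.3887 Y5.3524
M5
G0 X63.0305 Y50.1589
M3 S695
G1 X96.4877 Y42.9592 F699
G1 X172.6955 Y37.4817
G1 X199.8877 Y34.0082
M5
G0 X0.0000 Y0.0000

Since the viewBox matches the mm dimensions, user units are millimetres directly. The only transform is the Y-flip y_m = 83.9500 − y_svg.

Shape 1 is a quadratic bezier drawn with `<path>`. Its stroke #0000ff means cut at S695, F699. After flipping Y the toolpath is (183.2144,19.0200) → (168.0482,24.0571) → (161.7500,36.6223) → (164.3196,56.7156).

Shape 2 is a quadratic bezier drawn with `<path>`. Its stroke #0000ff means cut at S695, F699. After flipping Y the toolpath is (96.8132,40.4211) → (123.9432,29.8178) → (148.2370,25.4164) → (169.6948,27.2171).

Shape 3 is a rectangle drawn with `<polygon>`. Its stroke #0000ff means cut at S695, F699. After flipping Y the toolpath is (154.4383,42.2807) → (232.0868,42.2807) → (232.0868,6.8705) → (154.4383,6.8705) → (154.4383,42.2807), returning to the start.

Shape 4 is a closed polygon drawn with `<path>`. Its stroke #0000ff means cut at S695, F699. After flipping Y the toolpath is (212.3887,5.3524) → (270.3595,10.4646) → (77.1136,6.3971) → (249.2442,26.7562) → (212.3887,5.3524), returning to the start.

Shape 5 is a cubic bezier drawn with `<path>`. Its stroke #0000ff means cut at S695, F699. After flipping Y the toolpath is (63.0305,50.1589) → (96.4877,42.9592) → (172.6955,37.4817) → (199.8877,34.0082).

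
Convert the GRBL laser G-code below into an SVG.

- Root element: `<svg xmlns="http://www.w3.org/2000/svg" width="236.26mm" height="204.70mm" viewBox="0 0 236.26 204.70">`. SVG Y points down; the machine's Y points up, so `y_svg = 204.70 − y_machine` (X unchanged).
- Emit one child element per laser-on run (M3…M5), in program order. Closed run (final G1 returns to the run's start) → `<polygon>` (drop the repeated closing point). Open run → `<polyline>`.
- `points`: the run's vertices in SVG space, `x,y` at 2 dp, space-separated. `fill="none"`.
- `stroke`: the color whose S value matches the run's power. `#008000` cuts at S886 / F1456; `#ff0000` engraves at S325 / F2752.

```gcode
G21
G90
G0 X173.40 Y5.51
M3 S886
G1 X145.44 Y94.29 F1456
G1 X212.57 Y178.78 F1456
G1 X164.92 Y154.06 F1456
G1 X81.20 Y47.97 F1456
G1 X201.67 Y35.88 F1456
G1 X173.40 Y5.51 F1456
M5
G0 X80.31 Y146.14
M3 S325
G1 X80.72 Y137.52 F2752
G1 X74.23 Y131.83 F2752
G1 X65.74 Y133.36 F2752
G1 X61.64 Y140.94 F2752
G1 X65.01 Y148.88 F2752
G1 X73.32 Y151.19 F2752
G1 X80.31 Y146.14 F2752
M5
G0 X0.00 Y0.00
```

Machine Y-up, SVG Y-down with viewBox height 204.70, so y_svg = 204.70 − y_machine; X carries over.

Run 1: power S886 maps to stroke `#008000` (cut). The run returns to its start, so emit a `<polygon>` with points (Y-flipped): 173.40,199.19 145.44,110.41 212.57,25.92 164.92,50.64 81.20,156.73 201.67,168.82.

Run 2: S325 ⇒ engrave layer `#ff0000`. The run returns to its start, so emit a `<polygon>` with points (Y-flipped): 80.31,58.56 80.72,67.18 74.23,72.87 65.74,71.34 61.64,63.76 65.01,55.82 73.32,53.51.

<svg xmlns="http://www.w3.org/2000/svg" width="236.26mm" height="204.70mm" viewBox="0 0 236.26 204.70">
  <polygon points="173.40,199.19 145.44,110.41 212.57,25.92 164.92,50.64 81.20,156.73 201.67,168.82" fill="none" stroke="#008000"/>
  <polygon points="80.31,58.56 80.72,67.18 74.23,72.87 65.74,71.34 61.64,63.76 65.01,55.82 73.32,53.51" fill="none" stroke="#ff0000"/>
</svg>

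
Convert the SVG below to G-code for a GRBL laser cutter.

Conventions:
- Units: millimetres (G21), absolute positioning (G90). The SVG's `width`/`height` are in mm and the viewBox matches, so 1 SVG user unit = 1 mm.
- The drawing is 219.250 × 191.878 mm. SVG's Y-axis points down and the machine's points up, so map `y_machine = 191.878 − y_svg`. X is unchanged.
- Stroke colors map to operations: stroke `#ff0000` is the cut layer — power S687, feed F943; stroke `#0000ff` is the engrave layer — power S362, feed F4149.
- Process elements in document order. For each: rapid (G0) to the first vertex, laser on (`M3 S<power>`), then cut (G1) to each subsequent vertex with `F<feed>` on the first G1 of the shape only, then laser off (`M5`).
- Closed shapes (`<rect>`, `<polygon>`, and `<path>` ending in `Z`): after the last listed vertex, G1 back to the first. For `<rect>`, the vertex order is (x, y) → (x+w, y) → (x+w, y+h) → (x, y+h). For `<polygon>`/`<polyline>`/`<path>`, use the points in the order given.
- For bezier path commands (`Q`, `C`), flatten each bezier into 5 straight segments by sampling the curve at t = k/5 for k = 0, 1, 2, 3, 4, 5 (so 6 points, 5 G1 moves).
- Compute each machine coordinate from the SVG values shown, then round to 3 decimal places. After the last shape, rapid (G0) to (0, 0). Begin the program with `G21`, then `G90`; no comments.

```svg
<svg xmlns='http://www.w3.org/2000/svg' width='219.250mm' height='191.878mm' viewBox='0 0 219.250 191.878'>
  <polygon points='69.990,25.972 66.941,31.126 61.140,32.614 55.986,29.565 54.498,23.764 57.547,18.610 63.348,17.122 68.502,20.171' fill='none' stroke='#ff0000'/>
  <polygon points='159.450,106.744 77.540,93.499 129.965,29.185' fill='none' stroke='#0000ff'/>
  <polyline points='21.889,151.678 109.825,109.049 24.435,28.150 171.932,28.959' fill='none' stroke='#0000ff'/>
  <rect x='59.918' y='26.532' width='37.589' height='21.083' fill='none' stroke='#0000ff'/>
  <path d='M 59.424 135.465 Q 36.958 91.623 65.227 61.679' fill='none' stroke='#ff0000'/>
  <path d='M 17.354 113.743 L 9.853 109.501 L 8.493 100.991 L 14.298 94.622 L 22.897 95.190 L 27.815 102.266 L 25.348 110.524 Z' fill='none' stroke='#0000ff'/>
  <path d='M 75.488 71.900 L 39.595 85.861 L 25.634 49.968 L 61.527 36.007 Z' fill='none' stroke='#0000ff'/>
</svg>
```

Since the viewBox matches the mm dimensions, user units are millimetres directly. The only transform is the Y-flip y_m = 191.878 − y_svg.

Shape 1 is a regular polygon drawn with `<polygon>`. Its stroke #ff0000 means cut at S687, F943. After flipping Y the toolpath is (69.990,165.906) → (66.941,160.752) → (61.140,159.264) → (55.986,162.313) → (54.498,168.114) → (57.547,173.268) → (63.348,174.756) → (68.502,171.707) → (69.990,165.906), returning to the start.

Shape 2 is a regular polygon drawn with `<polygon>`. Its stroke #0000ff means engrave at S362, F4149. After flipping Y the toolpath is (159.450,85.134) → (77.540,98.379) → (129.965,162.693) → (159.450,85.134), returning to the start.

Shape 3 is a open polyline drawn with `<polyline>`. Its stroke #0000ff means engrave at S362, F4149. After flipping Y the toolpath is (21.889,40.200) → (109.825,82.829) → (24.435,163.728) → (171.932,162.919).

Shape 4 is a rectangle drawn with `<rect>`. Its stroke #0000ff means engrave at S362, F4149. After flipping Y the toolpath is (59.918,165.346) → (97.507,165.346) → (97.507,144.263) → (59.918,144.263) → (59.918,165.346), returning to the start.

Shape 5 is a quadratic bezier drawn with `<path>`. Its stroke #ff0000 means cut at S687, F943. After flipping Y the toolpath is (59.424,56.413) → (52.467,73.394) → (49.569,89.263) → (50.729,104.020) → (55.949,117.665) → (65.227,130.199).

Shape 6 is a regular polygon drawn with `<path>`. Its stroke #0000ff means engrave at S362, F4149. After flipping Y the toolpath is (17.354,78.135) → (9.853,82.377) → (8.493,90.887) → (14.298,97.256) → (22.897,96.688) → (27.815,89.612) → (25.348,81.354) → (17.354,78.135), returning to the start.

Shape 7 is a regular polygon drawn with `<path>`. Its stroke #0000ff means engrave at S362, F4149. After flipping Y the toolpath is (75.488,119.978) → (39.595,106.017) → (25.634,141.910) → (61.527,155.871) → (75.488,119.978), returning to the start.

G21
G90
G0 X69.990 Y165.906
M3 S687
G1 X66.941 Y160.752 F943
G1 X61.140 Y159.264
G1 X55.986 Y162.313
G1 X54.498 Y168.114
G1 X57.547 Y173.268
G1 X63.348 Y174.756
G1 X68.502 Y171.707
G1 X69.990 Y165.906
M5
G0 X159.450 Y85.134
M3 S362
G1 X77.540 Y98.379 F4149
G1 X129.965 Y162.693
G1 X159.450 Y85.134
M5
G0 X21.889 Y40.200
M3 S362
G1 X109.825 Y82.829 F4149
G1 X24.435 Y163.728
G1 X171.932 Y162.919
M5
G0 X59.918 Y165.346
M3 S362
G1 X97.507 Y165.346 F4149
G1 X97.507 Y144.263
G1 X59.918 Y144.263
G1 X59.918 Y165.346
M5
G0 X59.424 Y56.413
M3 S687
G1 X52.467 Y73.394 F943
G1 X49.569 Y89.263
G1 X50.729 Y104.020
G1 X55.949 Y117.665
G1 X65.227 Y130.199
M5
G0 X17.354 Y78.135
M3 S362
G1 X9.853 Y82.377 F4149
G1 X8.493 Y90.887
G1 X14.298 Y97.256
G1 X22.897 Y96.688
G1 X27.815 Y89.612
G1 X25.348 Y81.354
G1 X17.354 Y78.135
M5
G0 X75.488 Y119.978
M3 S362
G1 X39.595 Y106.017 F4149
G1 X25.634 Y141.910
G1 X61.527 Y155.871
G1 X75.488 Y119.978
M5
G0 X0.000 Y0.000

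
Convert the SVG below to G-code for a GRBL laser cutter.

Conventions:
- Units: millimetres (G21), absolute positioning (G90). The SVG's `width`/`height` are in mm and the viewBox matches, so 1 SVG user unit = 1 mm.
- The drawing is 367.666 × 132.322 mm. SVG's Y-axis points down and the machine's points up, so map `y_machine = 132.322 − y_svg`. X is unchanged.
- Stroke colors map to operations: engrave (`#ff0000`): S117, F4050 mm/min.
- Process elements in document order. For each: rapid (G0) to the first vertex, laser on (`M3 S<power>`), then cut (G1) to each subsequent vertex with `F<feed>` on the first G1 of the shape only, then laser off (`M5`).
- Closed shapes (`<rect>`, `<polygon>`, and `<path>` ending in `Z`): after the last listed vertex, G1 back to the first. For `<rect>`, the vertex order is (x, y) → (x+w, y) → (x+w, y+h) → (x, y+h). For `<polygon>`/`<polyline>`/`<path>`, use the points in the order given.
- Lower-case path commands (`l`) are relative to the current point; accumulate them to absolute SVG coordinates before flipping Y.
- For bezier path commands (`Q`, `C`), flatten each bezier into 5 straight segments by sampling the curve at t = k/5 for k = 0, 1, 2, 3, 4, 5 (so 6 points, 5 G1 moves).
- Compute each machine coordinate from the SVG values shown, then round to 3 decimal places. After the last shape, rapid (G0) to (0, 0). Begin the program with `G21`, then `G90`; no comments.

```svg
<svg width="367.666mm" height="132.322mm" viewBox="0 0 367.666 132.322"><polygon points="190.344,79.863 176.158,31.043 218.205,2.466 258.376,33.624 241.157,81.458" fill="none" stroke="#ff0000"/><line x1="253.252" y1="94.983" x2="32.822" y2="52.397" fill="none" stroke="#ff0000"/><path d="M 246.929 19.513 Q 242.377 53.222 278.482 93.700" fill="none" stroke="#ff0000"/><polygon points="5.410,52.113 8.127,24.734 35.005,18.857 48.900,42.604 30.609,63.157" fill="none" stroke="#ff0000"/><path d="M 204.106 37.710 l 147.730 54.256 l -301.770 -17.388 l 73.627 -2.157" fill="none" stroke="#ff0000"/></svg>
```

viewBox `0 0 367.666 132.322` with mm width/height → 1 unit = 1 mm. Flip: y_m = 132.322 − y_svg.

**Shape 1** — `<polygon>` regular polygon, stroke `#ff0000` → engrave (S117, F4050). Machine vertices: (190.344,52.459) → (176.158,101.279) → (218.205,129.856) → (258.376,98.698) → (241.157,50.864) → (190.344,52.459). Closed: final G1 returns to the first vertex.

**Shape 2** — `<line>` line segment, stroke `#ff0000` → engrave (S117, F4050). Machine vertices: (253.252,37.339) → (32.822,79.925). Open path.

**Shape 3** — `<path>` quadratic bezier, stroke `#ff0000` → engrave (S117, F4050). Control points (SVG): P0=(246.929,19.513), P1=(242.377,53.222), P2=(278.482,93.700); sampled at t=k/5. Machine vertices: (246.929,112.809) → (246.734,99.055) → (249.793,84.759) → (256.103,69.921) → (265.666,54.542) → (278.482,38.622). Open path.

**Shape 4** — `<polygon>` regular polygon, stroke `#ff0000` → engrave (S117, F4050). Machine vertices: (5.410,80.209) → (8.127,107.588) → (35.005,113.465) → (48.900,89.718) → (30.609,69.165) → (5.410,80.209). Closed: final G1 returns to the first vertex.

**Shape 5** — `<path>` open polyline, stroke `#ff0000` → engrave (S117, F4050). Machine vertices: (204.106,94.612) → (351.836,40.356) → (50.066,57.744) → (123.693,59.901). Open path.

G21
G90
G0 X190.344 Y52.459
M3 S117
G1 X176.158 Y101.279 F4050
G1 X218.205 Y129.856
G1 X258.376 Y98.698
G1 X241.157 Y50.864
G1 X190.344 Y52.459
M5
G0 X253.252 Y37.339
M3 S117
G1 X32.822 Y79.925 F4050
M5
G0 X246.929 Y112.809
M3 S117
G1 X246.734 Y99.055 F4050
G1 X249.793 Y84.759
G1 X256.103 Y69.921
G1 X265.666 Y54.542
G1 X278.482 Y38.622
M5
G0 X5.410 Y80.209
M3 S117
G1 X8.127 Y107.588 F4050
G1 X35.005 Y113.465
G1 X48.900 Y89.718
G1 X30.609 Y69.165
G1 X5.410 Y80.209
M5
G0 X204.106 Y94.612
M3 S117
G1 X351.836 Y40.356 F4050
G1 X50.066 Y57.744
G1 X123.693 Y59.901
M5
G0 X0.000 Y0.000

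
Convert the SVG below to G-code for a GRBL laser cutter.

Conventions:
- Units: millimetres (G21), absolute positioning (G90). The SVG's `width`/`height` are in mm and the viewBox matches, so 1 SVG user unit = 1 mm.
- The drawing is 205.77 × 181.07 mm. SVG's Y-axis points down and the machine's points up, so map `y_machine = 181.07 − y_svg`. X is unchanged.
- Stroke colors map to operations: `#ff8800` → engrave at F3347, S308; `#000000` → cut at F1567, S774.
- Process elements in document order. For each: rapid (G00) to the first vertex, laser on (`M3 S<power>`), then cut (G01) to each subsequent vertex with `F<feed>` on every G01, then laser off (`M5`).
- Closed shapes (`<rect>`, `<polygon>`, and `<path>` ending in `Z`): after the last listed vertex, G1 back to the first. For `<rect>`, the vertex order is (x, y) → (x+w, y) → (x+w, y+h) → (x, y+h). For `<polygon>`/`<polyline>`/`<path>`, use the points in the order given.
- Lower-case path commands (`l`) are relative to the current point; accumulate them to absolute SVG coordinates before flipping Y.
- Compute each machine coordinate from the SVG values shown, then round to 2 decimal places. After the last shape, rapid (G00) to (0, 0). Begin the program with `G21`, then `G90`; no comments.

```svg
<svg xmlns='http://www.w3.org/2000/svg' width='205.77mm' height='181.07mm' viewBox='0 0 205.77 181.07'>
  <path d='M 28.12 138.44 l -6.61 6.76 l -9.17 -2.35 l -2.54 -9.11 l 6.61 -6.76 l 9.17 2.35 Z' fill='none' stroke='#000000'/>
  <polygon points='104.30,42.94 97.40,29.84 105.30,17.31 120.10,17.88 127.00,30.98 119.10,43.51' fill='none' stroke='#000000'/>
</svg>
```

G21
G90
G00 X28.12 Y42.63
M3 S774
G01 X21.51 Y35.87 F1567
G01 X12.34 Y38.22 F1567
G01 X9.80 Y47.33 F1567
G01 X16.41 Y54.09 F1567
G01 X25.58 Y51.74 F1567
G01 X28.12 Y42.63 F1567
M5
G00 X104.30 Y138.13
M3 S774
G01 X97.40 Y151.23 F1567
G01 X105.30 Y163.76 F1567
G01 X120.10 Y163.19 F1567
G01 X127.00 Y150.09 F1567
G01 X119.10 Y137.56 F1567
G01 X104.30 Y138.13 F1567
M5
G00 X0.00 Y0.00

1 u = 1 mm; y_m = 181.07 − y.

[1] `<path>` regular polygon, #000000→cut S774 F1567: (28.12,42.63) → (21.51,35.87) → (12.34,38.22) → (9.80,47.33) → (16.41,54.09) → (25.58,51.74) → (28.12,42.63) (closed)

[2] `<polygon>` regular polygon, #000000→cut S774 F1567: (104.30,138.13) → (97.40,151.23) → (105.30,163.76) → (120.10,163.19) → (127.00,150.09) → (119.10,137.56) → (104.30,138.13) (closed)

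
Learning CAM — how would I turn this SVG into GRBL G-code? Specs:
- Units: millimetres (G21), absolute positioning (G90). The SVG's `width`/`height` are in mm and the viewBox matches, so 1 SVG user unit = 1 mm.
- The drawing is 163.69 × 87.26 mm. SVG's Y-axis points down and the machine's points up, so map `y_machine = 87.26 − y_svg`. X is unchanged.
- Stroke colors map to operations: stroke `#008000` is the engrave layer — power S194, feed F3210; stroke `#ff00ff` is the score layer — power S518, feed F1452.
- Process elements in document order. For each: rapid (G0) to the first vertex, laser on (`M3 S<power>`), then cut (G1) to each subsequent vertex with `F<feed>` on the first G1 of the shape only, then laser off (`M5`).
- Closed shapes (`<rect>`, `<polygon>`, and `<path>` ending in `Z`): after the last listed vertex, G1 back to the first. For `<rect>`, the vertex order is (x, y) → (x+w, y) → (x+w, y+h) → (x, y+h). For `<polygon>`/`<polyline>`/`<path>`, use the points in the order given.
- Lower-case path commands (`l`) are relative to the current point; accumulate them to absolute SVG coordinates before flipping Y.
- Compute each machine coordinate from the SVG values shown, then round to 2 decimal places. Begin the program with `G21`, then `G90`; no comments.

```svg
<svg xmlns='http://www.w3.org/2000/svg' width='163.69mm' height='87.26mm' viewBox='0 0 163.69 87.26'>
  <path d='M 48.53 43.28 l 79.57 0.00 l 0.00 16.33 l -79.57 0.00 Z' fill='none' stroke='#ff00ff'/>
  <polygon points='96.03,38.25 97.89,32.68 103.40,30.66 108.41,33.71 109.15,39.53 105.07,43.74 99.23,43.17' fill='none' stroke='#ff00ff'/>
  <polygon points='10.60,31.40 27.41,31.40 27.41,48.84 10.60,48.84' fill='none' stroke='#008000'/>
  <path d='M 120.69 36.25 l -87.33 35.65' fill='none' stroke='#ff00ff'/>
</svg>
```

1 u = 1 mm; y_m = 87.26 − y.

[1] `<path>` rectangle, #ff00ff→score S518 F1452: (48.53,43.98) → (128.10,43.98) → (128.10,27.65) → (48.53,27.65) → (48.53,43.98) (closed)

[2] `<polygon>` regular polygon, #ff00ff→score S518 F1452: (96.03,49.01) → (97.89,54.58) → (103.40,56.60) → (108.41,53.55) → (109.15,47.73) → (105.07,43.52) → (99.23,44.09) → (96.03,49.01) (closed)

[3] `<polygon>` rectangle, #008000→engrave S194 F3210: (10.60,55.86) → (27.41,55.86) → (27.41,38.42) → (10.60,38.42) → (10.60,55.86) (closed)

[4] `<path>` line segment, #ff00ff→score S518 F1452: (120.69,51.01) → (33.36,15.36)

G21
G90
G0 X48.53 Y43.98
M3 S518
G1 X128.10 Y43.98 F1452
G1 X128.10 Y27.65
G1 X48.53 Y27.65
G1 X48.53 Y43.98
M5
G0 X96.03 Y49.01
M3 S518
G1 X97.89 Y54.58 F1452
G1 X103.40 Y56.60
G1 X108.41 Y53.55
G1 X109.15 Y47.73
G1 X105.07 Y43.52
G1 X99.23 Y44.09
G1 X96.03 Y49.01
M5
G0 X10.60 Y55.86
M3 S194
G1 X27.41 Y55.86 F3210
G1 X27.41 Y38.42
G1 X10.60 Y38.42
G1 X10.60 Y55.86
M5
G0 X120.69 Y51.01
M3 S518
G1 X33.36 Y15.36 F1452
M5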